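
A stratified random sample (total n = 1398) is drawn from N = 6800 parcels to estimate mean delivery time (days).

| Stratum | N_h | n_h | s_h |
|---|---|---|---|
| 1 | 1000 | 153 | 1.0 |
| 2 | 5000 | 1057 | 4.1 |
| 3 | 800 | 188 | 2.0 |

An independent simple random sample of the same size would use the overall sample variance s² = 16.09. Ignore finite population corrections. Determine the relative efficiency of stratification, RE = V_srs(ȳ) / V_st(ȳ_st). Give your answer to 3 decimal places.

RE ≈ 1.274

V̂(ȳ_st) = Σ W_h² s_h²/n_h, with W_h = N_h/N and N = 6800:
  stratum 1: (1000/6800)²·1.0²/153 = 0.000141348
  stratum 2: (5000/6800)²·4.1²/1057 = 0.00859835
  stratum 3: (800/6800)²·2.0²/188 = 0.000294486
V_st = 0.00903418
V_srs = s²/n = 16.09/1398 = 0.0115093
Relative efficiency = V_srs / V_st = 0.0115093/0.00903418 = 1.2740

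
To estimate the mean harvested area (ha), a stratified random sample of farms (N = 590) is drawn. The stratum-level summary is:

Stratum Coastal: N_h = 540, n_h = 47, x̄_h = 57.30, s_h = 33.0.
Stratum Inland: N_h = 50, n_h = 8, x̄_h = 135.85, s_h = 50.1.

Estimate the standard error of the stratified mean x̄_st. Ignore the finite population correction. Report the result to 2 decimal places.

V̂(x̄_st) = Σ W_h² s_h²/n_h, with W_h = N_h/N and N = 590:
  stratum Coastal: (540/590)²·33.0²/47 = 19.4095
  stratum Inland: (50/590)²·50.1²/8 = 2.25331
V̂(x̄_st) = 21.6628
SE(x̄_st) = √21.6628 = 4.65433

SE(x̄_st) ≈ 4.65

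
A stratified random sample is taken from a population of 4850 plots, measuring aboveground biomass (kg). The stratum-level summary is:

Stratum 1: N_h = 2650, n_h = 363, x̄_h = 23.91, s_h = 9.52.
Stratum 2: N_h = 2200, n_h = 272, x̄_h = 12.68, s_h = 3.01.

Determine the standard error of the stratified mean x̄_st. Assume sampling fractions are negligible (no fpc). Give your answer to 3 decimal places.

V̂(x̄_st) = Σ W_h² s_h²/n_h, with W_h = N_h/N and N = 4850:
  stratum 1: (2650/4850)²·9.52²/363 = 0.0745376
  stratum 2: (2200/4850)²·3.01²/272 = 0.00685371
V̂(x̄_st) = 0.0813913
SE(x̄_st) = √0.0813913 = 0.285292

SE(x̄_st) ≈ 0.285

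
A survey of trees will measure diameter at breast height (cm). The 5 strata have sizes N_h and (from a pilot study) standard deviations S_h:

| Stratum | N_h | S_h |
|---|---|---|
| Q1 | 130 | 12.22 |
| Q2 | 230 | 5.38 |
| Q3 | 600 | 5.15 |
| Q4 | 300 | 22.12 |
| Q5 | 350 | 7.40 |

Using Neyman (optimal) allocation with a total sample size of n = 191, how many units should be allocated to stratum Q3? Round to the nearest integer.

Neyman allocation: n_h = n · N_h S_h / Σ N_i S_i, with n = 191.
  stratum Q1: N_h·S_h = 130·12.22 = 1588.60
  stratum Q2: N_h·S_h = 230·5.38 = 1237.40
  stratum Q3: N_h·S_h = 600·5.15 = 3090.00
  stratum Q4: N_h·S_h = 300·22.12 = 6636.00
  stratum Q5: N_h·S_h = 350·7.40 = 2590.00
Σ N_h S_h = 15142.00
n for stratum Q3 = 191·3090.00/15142.00 = 38.977 → 39

39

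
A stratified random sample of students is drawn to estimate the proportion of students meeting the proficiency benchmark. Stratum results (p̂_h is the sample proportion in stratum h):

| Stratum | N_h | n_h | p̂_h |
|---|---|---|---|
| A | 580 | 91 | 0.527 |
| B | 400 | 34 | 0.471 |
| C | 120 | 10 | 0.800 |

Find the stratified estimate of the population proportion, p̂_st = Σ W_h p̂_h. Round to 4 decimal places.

p̂_st ≈ 0.5364

N = 1100; stratum weights W_h = N_h/N.
p̂_st = Σ W_h p̂_h = (580·0.527 + 400·0.471 + 120·0.800)/1100 = 0.53642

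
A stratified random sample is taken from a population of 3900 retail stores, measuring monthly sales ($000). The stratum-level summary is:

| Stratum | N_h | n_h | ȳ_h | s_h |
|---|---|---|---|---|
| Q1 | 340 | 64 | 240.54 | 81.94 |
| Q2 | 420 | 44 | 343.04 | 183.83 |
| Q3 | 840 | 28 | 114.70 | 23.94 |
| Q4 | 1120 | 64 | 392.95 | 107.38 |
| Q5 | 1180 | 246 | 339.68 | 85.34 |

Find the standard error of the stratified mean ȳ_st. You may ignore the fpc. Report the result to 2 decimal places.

V̂(ȳ_st) = Σ W_h² s_h²/n_h, with W_h = N_h/N and N = 3900:
  stratum Q1: (340/3900)²·81.94²/64 = 0.797335
  stratum Q2: (420/3900)²·183.83²/44 = 8.90737
  stratum Q3: (840/3900)²·23.94²/28 = 0.949554
  stratum Q4: (1120/3900)²·107.38²/64 = 14.8585
  stratum Q5: (1180/3900)²·85.34²/246 = 2.71022
V̂(ȳ_st) = 28.2229
SE(ȳ_st) = √28.2229 = 5.31253

SE(ȳ_st) ≈ 5.31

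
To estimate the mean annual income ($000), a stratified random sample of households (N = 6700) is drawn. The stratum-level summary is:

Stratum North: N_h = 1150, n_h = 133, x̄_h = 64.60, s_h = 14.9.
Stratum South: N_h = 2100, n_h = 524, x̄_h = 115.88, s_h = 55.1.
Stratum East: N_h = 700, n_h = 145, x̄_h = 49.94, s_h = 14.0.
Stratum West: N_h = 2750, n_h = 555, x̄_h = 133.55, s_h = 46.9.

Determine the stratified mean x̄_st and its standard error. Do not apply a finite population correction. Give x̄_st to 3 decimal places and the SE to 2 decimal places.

x̄_st = Σ W_h x̄_h = (1150·64.60 + 2100·115.88 + 700·49.94 + 2750·133.55)/6700 = 107.44157
V̂(x̄_st) = Σ W_h² s_h²/n_h, with W_h = N_h/N and N = 6700:
  stratum North: (1150/6700)²·14.9²/133 = 0.0491776
  stratum South: (2100/6700)²·55.1²/524 = 0.569195
  stratum East: (700/6700)²·14.0²/145 = 0.0147548
  stratum West: (2750/6700)²·46.9²/555 = 0.66768
V̂(x̄_st) = 1.30081
SE(x̄_st) = √1.30081 = 1.14053

x̄_st ≈ 107.442, SE ≈ 1.14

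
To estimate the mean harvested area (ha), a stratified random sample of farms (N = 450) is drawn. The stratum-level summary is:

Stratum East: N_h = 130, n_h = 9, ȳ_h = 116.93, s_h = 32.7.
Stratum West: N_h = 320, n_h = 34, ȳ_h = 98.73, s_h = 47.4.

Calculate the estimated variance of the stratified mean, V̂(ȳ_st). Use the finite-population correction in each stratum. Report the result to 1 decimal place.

V̂(ȳ_st) ≈ 39.1

V̂(ȳ_st) = Σ W_h² (1 − n_h/N_h) s_h²/n_h, with W_h = N_h/N and N = 450:
  stratum East: (130/450)²·(1 − 9/130)·32.7²/9 = 9.22904
  stratum West: (320/450)²·(1 − 34/320)·47.4²/34 = 29.8654
V̂(ȳ_st) = 39.0945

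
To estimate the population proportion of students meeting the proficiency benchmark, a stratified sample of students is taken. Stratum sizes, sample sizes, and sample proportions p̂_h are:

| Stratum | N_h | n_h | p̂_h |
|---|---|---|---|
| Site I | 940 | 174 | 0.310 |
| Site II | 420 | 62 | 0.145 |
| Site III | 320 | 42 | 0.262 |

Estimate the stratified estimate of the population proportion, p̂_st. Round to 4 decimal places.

p̂_st ≈ 0.2596

N = 1680; stratum weights W_h = N_h/N.
p̂_st = Σ W_h p̂_h = (940·0.310 + 420·0.145 + 320·0.262)/1680 = 0.25961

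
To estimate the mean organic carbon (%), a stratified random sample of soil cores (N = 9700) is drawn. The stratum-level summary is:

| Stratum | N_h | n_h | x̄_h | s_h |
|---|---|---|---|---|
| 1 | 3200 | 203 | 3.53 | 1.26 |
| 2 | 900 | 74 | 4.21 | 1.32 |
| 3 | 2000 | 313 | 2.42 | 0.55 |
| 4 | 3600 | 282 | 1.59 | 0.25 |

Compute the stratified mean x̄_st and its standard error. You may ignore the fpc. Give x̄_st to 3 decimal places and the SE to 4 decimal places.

x̄_st = Σ W_h x̄_h = (3200·3.53 + 900·4.21 + 2000·2.42 + 3600·1.59)/9700 = 2.64423
V̂(x̄_st) = Σ W_h² s_h²/n_h, with W_h = N_h/N and N = 9700:
  stratum 1: (3200/9700)²·1.26²/203 = 0.000851141
  stratum 2: (900/9700)²·1.32²/74 = 0.000202702
  stratum 3: (2000/9700)²·0.55²/313 = 4.10864e-05
  stratum 4: (3600/9700)²·0.25²/282 = 3.05276e-05
V̂(x̄_st) = 0.00112546
SE(x̄_st) = √0.00112546 = 0.0335478

x̄_st ≈ 2.644, SE ≈ 0.0335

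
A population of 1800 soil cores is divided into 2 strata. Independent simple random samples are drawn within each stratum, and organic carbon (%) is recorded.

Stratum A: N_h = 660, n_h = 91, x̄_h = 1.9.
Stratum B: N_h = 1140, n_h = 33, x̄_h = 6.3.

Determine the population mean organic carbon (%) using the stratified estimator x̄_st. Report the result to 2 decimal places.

N = Σ N_h = 1800. Stratum weights W_h = N_h/N.
x̄_st = (660·1.9 + 1140·6.3) / 1800 = 4.6867

x̄_st ≈ 4.69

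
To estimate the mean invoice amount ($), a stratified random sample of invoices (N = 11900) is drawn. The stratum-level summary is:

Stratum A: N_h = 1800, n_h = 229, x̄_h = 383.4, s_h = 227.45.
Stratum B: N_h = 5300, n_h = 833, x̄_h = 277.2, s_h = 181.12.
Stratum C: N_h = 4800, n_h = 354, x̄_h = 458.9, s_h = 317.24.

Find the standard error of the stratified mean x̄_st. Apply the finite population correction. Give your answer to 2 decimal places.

SE(x̄_st) ≈ 7.34

V̂(x̄_st) = Σ W_h² (1 − n_h/N_h) s_h²/n_h, with W_h = N_h/N and N = 11900:
  stratum A: (1800/11900)²·(1 − 229/1800)·227.45²/229 = 4.51119
  stratum B: (5300/11900)²·(1 − 833/5300)·181.12²/833 = 6.58394
  stratum C: (4800/11900)²·(1 − 354/4800)·317.24²/354 = 42.8439
V̂(x̄_st) = 53.9391
SE(x̄_st) = √53.9391 = 7.34432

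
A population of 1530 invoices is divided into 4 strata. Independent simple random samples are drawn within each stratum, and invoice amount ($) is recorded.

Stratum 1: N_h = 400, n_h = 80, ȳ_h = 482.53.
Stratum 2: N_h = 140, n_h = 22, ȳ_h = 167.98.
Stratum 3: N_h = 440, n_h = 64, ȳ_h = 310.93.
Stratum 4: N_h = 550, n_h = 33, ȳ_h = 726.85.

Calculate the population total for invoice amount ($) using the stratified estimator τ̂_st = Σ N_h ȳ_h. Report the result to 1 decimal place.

τ̂_st ≈ 753105.9

τ̂_st = Σ N_h ȳ_h = 400·482.53 + 140·167.98 + 440·310.93 + 550·726.85 = 753105.9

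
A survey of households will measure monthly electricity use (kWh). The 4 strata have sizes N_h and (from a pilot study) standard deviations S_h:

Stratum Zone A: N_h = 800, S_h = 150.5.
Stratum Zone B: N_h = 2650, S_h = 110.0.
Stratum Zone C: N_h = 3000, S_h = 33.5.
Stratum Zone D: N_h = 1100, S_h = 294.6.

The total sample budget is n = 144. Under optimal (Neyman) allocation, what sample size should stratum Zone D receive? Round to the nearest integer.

Neyman allocation: n_h = n · N_h S_h / Σ N_i S_i, with n = 144.
  stratum Zone A: N_h·S_h = 800·150.5 = 120400.00
  stratum Zone B: N_h·S_h = 2650·110.0 = 291500.00
  stratum Zone C: N_h·S_h = 3000·33.5 = 100500.00
  stratum Zone D: N_h·S_h = 1100·294.6 = 324060.00
Σ N_h S_h = 836460.00
n for stratum Zone D = 144·324060.00/836460.00 = 55.788 → 56

56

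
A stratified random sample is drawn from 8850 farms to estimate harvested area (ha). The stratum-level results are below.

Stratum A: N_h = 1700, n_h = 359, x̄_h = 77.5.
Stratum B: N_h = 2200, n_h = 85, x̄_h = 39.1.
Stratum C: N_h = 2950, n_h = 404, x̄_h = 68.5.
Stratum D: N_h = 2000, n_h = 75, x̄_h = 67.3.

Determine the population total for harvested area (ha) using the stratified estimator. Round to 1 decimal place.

τ̂_st ≈ 554445.0

τ̂_st = Σ N_h x̄_h = 1700·77.5 + 2200·39.1 + 2950·68.5 + 2000·67.3 = 554445.0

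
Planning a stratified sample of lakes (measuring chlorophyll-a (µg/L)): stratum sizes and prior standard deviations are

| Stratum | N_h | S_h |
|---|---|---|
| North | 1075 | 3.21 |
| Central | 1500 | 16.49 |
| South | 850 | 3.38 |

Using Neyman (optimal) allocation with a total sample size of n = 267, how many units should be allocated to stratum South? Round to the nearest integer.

25

Neyman allocation: n_h = n · N_h S_h / Σ N_i S_i, with n = 267.
  stratum North: N_h·S_h = 1075·3.21 = 3450.75
  stratum Central: N_h·S_h = 1500·16.49 = 24735.00
  stratum South: N_h·S_h = 850·3.38 = 2873.00
Σ N_h S_h = 31058.75
n for stratum South = 267·2873.00/31058.75 = 24.698 → 25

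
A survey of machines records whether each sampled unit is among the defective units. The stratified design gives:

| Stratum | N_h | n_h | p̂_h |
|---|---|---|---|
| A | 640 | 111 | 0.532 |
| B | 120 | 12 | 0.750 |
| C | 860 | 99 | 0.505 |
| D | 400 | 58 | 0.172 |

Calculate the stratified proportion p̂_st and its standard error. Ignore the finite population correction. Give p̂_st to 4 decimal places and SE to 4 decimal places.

N = 2020; stratum weights W_h = N_h/N.
p̂_st = Σ W_h p̂_h = (640·0.532 + 120·0.750 + 860·0.505 + 400·0.172)/2020 = 0.46217
V̂(p̂_st) = Σ W_h² p̂_h(1−p̂_h)/(n_h−1):
  stratum A: (640/2020)²·0.532·0.468/110 = 0.000227207
  stratum B: (120/2020)²·0.750·0.250/11 = 6.01545e-05
  stratum C: (860/2020)²·0.505·0.495/98 = 0.000462343
  stratum D: (400/2020)²·0.172·0.828/57 = 9.79718e-05
V̂(p̂_st) = 0.000847677; SE = √V̂ = 0.0291149

p̂_st ≈ 0.4622, SE ≈ 0.0291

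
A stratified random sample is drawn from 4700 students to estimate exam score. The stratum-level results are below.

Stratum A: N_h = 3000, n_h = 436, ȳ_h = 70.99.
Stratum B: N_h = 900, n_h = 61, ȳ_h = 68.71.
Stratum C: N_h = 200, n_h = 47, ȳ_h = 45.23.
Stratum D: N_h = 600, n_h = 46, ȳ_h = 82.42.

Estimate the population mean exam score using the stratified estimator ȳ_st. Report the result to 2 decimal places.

N = Σ N_h = 4700. Stratum weights W_h = N_h/N.
ȳ_st = (3000·70.99 + 900·68.71 + 200·45.23 + 600·82.42) / 4700 = 70.9164

ȳ_st ≈ 70.92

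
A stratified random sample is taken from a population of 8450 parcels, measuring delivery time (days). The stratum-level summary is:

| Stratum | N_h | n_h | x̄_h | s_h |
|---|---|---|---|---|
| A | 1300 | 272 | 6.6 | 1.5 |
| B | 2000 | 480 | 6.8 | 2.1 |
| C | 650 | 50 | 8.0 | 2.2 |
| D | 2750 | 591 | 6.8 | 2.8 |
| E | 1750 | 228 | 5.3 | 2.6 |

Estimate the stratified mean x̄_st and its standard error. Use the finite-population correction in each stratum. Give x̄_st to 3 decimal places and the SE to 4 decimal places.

x̄_st = Σ W_h x̄_h = (1300·6.6 + 2000·6.8 + 650·8.0 + 2750·6.8 + 1750·5.3)/8450 = 6.55089
V̂(x̄_st) = Σ W_h² (1 − n_h/N_h) s_h²/n_h, with W_h = N_h/N and N = 8450:
  stratum A: (1300/8450)²·(1 − 272/1300)·1.5²/272 = 0.000154823
  stratum B: (2000/8450)²·(1 − 480/2000)·2.1²/480 = 0.000391163
  stratum C: (650/8450)²·(1 − 50/650)·2.2²/50 = 0.000528721
  stratum D: (2750/8450)²·(1 − 591/2750)·2.8²/591 = 0.00110306
  stratum E: (1750/8450)²·(1 − 228/1750)·2.6²/228 = 0.00110599
V̂(x̄_st) = 0.00328376
SE(x̄_st) = √0.00328376 = 0.0573041

x̄_st ≈ 6.551, SE ≈ 0.0573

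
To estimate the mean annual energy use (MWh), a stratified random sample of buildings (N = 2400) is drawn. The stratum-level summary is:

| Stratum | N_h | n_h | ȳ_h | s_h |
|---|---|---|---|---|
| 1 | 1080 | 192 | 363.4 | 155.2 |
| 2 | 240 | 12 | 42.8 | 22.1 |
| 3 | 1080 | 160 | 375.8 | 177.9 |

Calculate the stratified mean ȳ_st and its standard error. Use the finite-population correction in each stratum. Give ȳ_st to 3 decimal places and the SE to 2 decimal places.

ȳ_st ≈ 336.920, SE ≈ 7.44

ȳ_st = Σ W_h ȳ_h = (1080·363.4 + 240·42.8 + 1080·375.8)/2400 = 336.92000
V̂(ȳ_st) = Σ W_h² (1 − n_h/N_h) s_h²/n_h, with W_h = N_h/N and N = 2400:
  stratum 1: (1080/2400)²·(1 − 192/1080)·155.2²/192 = 20.888
  stratum 2: (240/2400)²·(1 − 12/240)·22.1²/12 = 0.386658
  stratum 3: (1080/2400)²·(1 − 160/1080)·177.9²/160 = 34.1209
V̂(ȳ_st) = 55.3956
SE(ȳ_st) = √55.3956 = 7.44282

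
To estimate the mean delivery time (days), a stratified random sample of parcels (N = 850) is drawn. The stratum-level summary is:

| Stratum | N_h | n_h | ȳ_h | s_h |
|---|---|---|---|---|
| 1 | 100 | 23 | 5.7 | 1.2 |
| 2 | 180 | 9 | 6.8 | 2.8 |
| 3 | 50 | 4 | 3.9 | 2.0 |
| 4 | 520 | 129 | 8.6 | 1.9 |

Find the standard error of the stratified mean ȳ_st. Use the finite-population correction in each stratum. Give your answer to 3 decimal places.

V̂(ȳ_st) = Σ W_h² (1 − n_h/N_h) s_h²/n_h, with W_h = N_h/N and N = 850:
  stratum 1: (100/850)²·(1 − 23/100)·1.2²/23 = 0.000667248
  stratum 2: (180/850)²·(1 − 9/180)·2.8²/9 = 0.0371111
  stratum 3: (50/850)²·(1 − 4/50)·2.0²/4 = 0.00318339
  stratum 4: (520/850)²·(1 − 129/520)·1.9²/129 = 0.00787517
V̂(ȳ_st) = 0.0488369
SE(ȳ_st) = √0.0488369 = 0.220991

SE(ȳ_st) ≈ 0.221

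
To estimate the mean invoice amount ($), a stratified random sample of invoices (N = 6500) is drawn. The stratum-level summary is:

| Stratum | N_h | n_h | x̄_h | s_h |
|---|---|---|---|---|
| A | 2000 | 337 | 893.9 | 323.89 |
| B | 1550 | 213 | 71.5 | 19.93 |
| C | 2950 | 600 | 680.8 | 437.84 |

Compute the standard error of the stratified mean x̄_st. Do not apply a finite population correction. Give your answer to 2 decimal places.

SE(x̄_st) ≈ 9.77

V̂(x̄_st) = Σ W_h² s_h²/n_h, with W_h = N_h/N and N = 6500:
  stratum A: (2000/6500)²·323.89²/337 = 29.4712
  stratum B: (1550/6500)²·19.93²/213 = 0.10604
  stratum C: (2950/6500)²·437.84²/600 = 65.8108
V̂(x̄_st) = 95.388
SE(x̄_st) = √95.388 = 9.76668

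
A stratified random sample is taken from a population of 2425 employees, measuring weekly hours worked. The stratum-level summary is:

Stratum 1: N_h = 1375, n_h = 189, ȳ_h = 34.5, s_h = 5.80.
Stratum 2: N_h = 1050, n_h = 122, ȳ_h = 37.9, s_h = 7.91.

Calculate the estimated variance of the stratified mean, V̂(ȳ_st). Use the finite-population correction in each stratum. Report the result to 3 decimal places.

V̂(ȳ_st) = Σ W_h² (1 − n_h/N_h) s_h²/n_h, with W_h = N_h/N and N = 2425:
  stratum 1: (1375/2425)²·(1 − 189/1375)·5.80²/189 = 0.0493581
  stratum 2: (1050/2425)²·(1 − 122/1050)·7.91²/122 = 0.0849781
V̂(ȳ_st) = 0.134336

V̂(ȳ_st) ≈ 0.134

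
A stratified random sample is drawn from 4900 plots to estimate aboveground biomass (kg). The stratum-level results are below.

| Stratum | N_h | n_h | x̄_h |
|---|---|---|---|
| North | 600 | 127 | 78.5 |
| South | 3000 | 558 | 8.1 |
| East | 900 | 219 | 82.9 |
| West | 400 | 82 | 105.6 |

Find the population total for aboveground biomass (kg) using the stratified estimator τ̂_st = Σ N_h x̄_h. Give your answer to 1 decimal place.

τ̂_st ≈ 188250.0

τ̂_st = Σ N_h x̄_h = 600·78.5 + 3000·8.1 + 900·82.9 + 400·105.6 = 188250.0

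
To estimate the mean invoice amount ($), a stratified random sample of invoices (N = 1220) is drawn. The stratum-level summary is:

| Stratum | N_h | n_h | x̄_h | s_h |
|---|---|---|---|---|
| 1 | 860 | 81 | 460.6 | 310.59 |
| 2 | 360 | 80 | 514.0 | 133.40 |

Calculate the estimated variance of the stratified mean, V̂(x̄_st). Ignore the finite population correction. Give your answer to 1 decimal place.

V̂(x̄_st) = Σ W_h² s_h²/n_h, with W_h = N_h/N and N = 1220:
  stratum 1: (860/1220)²·310.59²/81 = 591.789
  stratum 2: (360/1220)²·133.40²/80 = 19.369
V̂(x̄_st) = 611.158

V̂(x̄_st) ≈ 611.2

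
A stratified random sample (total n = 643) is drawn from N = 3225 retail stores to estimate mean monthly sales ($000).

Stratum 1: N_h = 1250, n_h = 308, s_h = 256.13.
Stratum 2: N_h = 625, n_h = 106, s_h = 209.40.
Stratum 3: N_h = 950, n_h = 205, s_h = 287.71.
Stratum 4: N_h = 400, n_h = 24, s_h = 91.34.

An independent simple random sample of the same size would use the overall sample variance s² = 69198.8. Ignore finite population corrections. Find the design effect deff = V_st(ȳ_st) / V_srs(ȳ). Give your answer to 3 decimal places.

deff ≈ 0.817

V̂(ȳ_st) = Σ W_h² s_h²/n_h, with W_h = N_h/N and N = 3225:
  stratum 1: (1250/3225)²·256.13²/308 = 31.9986
  stratum 2: (625/3225)²·209.40²/106 = 15.5363
  stratum 3: (950/3225)²·287.71²/205 = 35.0384
  stratum 4: (400/3225)²·91.34²/24 = 5.34775
V_st = 87.921
V_srs = s²/n = 69198.8/643 = 107.619
deff = V_st / V_srs = 87.921/107.619 = 0.8170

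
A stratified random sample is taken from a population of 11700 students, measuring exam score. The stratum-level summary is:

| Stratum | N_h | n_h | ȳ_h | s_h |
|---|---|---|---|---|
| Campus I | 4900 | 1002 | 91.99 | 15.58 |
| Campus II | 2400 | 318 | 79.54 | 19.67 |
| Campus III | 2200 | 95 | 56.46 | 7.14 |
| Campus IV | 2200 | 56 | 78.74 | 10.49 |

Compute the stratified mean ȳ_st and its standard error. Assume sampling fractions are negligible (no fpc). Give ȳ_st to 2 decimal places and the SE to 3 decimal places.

ȳ_st ≈ 80.26, SE ≈ 0.427

ȳ_st = Σ W_h ȳ_h = (4900·91.99 + 2400·79.54 + 2200·56.46 + 2200·78.74)/11700 = 80.26385
V̂(ȳ_st) = Σ W_h² s_h²/n_h, with W_h = N_h/N and N = 11700:
  stratum Campus I: (4900/11700)²·15.58²/1002 = 0.0424901
  stratum Campus II: (2400/11700)²·19.67²/318 = 0.0511956
  stratum Campus III: (2200/11700)²·7.14²/95 = 0.0189735
  stratum Campus IV: (2200/11700)²·10.49²/56 = 0.0694763
V̂(ȳ_st) = 0.182135
SE(ȳ_st) = √0.182135 = 0.426773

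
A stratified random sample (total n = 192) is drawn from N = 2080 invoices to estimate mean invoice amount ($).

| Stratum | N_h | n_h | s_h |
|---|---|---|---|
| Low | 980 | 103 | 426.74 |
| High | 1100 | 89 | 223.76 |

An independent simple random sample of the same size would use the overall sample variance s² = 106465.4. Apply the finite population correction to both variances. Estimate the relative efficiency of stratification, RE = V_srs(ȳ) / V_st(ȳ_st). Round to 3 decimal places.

V̂(ȳ_st) = Σ W_h² (1 − n_h/N_h) s_h²/n_h, with W_h = N_h/N and N = 2080:
  stratum Low: (980/2080)²·(1 − 103/980)·426.74²/103 = 351.227
  stratum High: (1100/2080)²·(1 − 89/1100)·223.76²/89 = 144.608
V_st = 495.835
V_srs = (1 − 192/2080)·106465.4/192 = 503.322
Relative efficiency = V_srs / V_st = 503.322/495.835 = 1.0151

RE ≈ 1.015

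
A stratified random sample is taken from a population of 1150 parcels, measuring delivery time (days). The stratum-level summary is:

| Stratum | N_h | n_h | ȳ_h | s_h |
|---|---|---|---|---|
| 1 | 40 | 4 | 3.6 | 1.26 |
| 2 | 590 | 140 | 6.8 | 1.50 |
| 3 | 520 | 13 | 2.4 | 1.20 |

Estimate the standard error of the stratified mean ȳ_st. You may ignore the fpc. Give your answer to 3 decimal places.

V̂(ȳ_st) = Σ W_h² s_h²/n_h, with W_h = N_h/N and N = 1150:
  stratum 1: (40/1150)²·1.26²/4 = 0.000480181
  stratum 2: (590/1150)²·1.50²/140 = 0.00423022
  stratum 3: (520/1150)²·1.20²/13 = 0.022648
V̂(ȳ_st) = 0.0273584
SE(ȳ_st) = √0.0273584 = 0.165404

SE(ȳ_st) ≈ 0.165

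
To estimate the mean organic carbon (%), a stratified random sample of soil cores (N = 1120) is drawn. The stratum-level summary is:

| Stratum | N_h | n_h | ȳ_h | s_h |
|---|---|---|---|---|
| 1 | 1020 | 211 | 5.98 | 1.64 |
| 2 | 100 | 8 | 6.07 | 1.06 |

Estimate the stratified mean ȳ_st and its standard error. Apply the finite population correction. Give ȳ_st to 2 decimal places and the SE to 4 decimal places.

ȳ_st = Σ W_h ȳ_h = (1020·5.98 + 100·6.07)/1120 = 5.98804
V̂(ȳ_st) = Σ W_h² (1 − n_h/N_h) s_h²/n_h, with W_h = N_h/N and N = 1120:
  stratum 1: (1020/1120)²·(1 − 211/1020)·1.64²/211 = 0.00838529
  stratum 2: (100/1120)²·(1 − 8/100)·1.06²/8 = 0.00103009
V̂(ȳ_st) = 0.00941537
SE(ȳ_st) = √0.00941537 = 0.0970328

ȳ_st ≈ 5.99, SE ≈ 0.0970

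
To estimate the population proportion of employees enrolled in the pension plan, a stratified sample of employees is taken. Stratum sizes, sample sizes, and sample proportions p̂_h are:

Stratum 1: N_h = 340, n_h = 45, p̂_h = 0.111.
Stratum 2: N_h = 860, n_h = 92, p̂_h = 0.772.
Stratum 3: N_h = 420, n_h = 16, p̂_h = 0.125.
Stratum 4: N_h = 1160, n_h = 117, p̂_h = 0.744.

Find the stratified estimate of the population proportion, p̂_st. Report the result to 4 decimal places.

p̂_st ≈ 0.5817

N = 2780; stratum weights W_h = N_h/N.
p̂_st = Σ W_h p̂_h = (340·0.111 + 860·0.772 + 420·0.125 + 1160·0.744)/2780 = 0.58173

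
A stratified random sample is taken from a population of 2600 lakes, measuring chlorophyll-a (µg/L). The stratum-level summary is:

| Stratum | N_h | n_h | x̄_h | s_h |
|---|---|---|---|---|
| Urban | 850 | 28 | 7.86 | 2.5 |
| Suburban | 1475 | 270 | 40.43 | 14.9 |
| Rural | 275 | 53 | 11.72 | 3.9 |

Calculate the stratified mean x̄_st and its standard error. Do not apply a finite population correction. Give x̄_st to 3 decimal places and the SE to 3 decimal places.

x̄_st = Σ W_h x̄_h = (850·7.86 + 1475·40.43 + 275·11.72)/2600 = 26.74548
V̂(x̄_st) = Σ W_h² s_h²/n_h, with W_h = N_h/N and N = 2600:
  stratum Urban: (850/2600)²·2.5²/28 = 0.0238569
  stratum Suburban: (1475/2600)²·14.9²/270 = 0.264634
  stratum Rural: (275/2600)²·3.9²/53 = 0.0032105
V̂(x̄_st) = 0.291702
SE(x̄_st) = √0.291702 = 0.540094

x̄_st ≈ 26.745, SE ≈ 0.540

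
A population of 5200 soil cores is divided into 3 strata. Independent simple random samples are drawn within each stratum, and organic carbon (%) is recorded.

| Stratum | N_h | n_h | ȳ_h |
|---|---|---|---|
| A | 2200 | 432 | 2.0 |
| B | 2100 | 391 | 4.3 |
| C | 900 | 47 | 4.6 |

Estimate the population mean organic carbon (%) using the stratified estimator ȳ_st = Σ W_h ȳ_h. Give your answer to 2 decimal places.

ȳ_st ≈ 3.38

N = Σ N_h = 5200. Stratum weights W_h = N_h/N.
ȳ_st = (2200·2.0 + 2100·4.3 + 900·4.6) / 5200 = 3.3788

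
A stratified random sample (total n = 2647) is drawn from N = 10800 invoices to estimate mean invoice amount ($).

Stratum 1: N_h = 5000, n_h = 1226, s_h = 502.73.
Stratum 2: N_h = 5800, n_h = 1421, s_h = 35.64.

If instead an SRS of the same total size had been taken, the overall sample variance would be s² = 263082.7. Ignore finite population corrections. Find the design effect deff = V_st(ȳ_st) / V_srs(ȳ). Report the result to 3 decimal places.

V̂(ȳ_st) = Σ W_h² s_h²/n_h, with W_h = N_h/N and N = 10800:
  stratum 1: (5000/10800)²·502.73²/1226 = 44.1847
  stratum 2: (5800/10800)²·35.64²/1421 = 0.257804
V_st = 44.4425
V_srs = s²/n = 263082.7/2647 = 99.389
deff = V_st / V_srs = 44.4425/99.389 = 0.4472

deff ≈ 0.447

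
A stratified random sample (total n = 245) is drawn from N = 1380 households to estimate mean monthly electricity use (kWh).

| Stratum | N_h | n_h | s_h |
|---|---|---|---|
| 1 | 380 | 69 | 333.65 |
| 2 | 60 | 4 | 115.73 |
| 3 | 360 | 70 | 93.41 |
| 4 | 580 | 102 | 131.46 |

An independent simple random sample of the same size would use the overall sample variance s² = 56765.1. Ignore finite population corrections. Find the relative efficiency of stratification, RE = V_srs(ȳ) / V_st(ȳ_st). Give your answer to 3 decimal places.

RE ≈ 1.387

V̂(ȳ_st) = Σ W_h² s_h²/n_h, with W_h = N_h/N and N = 1380:
  stratum 1: (380/1380)²·333.65²/69 = 122.333
  stratum 2: (60/1380)²·115.73²/4 = 6.3296
  stratum 3: (360/1380)²·93.41²/70 = 8.48273
  stratum 4: (580/1380)²·131.46²/102 = 29.9285
V_st = 167.073
V_srs = s²/n = 56765.1/245 = 231.694
Relative efficiency = V_srs / V_st = 231.694/167.073 = 1.3868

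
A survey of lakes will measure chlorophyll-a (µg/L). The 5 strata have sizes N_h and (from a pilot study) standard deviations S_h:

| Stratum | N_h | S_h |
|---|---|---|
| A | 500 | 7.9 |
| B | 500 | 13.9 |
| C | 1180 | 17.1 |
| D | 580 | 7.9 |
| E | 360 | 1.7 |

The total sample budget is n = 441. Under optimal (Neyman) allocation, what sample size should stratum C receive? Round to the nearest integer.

Neyman allocation: n_h = n · N_h S_h / Σ N_i S_i, with n = 441.
  stratum A: N_h·S_h = 500·7.9 = 3950.00
  stratum B: N_h·S_h = 500·13.9 = 6950.00
  stratum C: N_h·S_h = 1180·17.1 = 20178.00
  stratum D: N_h·S_h = 580·7.9 = 4582.00
  stratum E: N_h·S_h = 360·1.7 = 612.00
Σ N_h S_h = 36272.00
n for stratum C = 441·20178.00/36272.00 = 245.327 → 245

245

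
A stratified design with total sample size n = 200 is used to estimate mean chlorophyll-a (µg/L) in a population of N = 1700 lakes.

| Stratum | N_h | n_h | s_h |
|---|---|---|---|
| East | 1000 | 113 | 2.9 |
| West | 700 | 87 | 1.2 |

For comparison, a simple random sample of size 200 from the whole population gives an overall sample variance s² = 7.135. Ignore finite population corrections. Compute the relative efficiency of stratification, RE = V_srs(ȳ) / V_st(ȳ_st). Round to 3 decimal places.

V̂(ȳ_st) = Σ W_h² s_h²/n_h, with W_h = N_h/N and N = 1700:
  stratum East: (1000/1700)²·2.9²/113 = 0.0257525
  stratum West: (700/1700)²·1.2²/87 = 0.00280635
V_st = 0.0285589
V_srs = s²/n = 7.135/200 = 0.035675
Relative efficiency = V_srs / V_st = 0.035675/0.0285589 = 1.2492

RE ≈ 1.249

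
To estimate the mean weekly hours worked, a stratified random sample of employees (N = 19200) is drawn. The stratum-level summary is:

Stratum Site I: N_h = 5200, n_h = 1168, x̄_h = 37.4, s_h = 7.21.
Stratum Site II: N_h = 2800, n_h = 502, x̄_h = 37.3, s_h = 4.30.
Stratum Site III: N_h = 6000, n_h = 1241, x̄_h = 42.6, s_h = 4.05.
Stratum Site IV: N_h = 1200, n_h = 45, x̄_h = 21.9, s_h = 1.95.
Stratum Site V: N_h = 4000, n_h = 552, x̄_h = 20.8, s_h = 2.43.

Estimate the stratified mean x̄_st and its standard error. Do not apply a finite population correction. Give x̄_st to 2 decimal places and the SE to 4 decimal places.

x̄_st = Σ W_h x̄_h = (5200·37.4 + 2800·37.3 + 6000·42.6 + 1200·21.9 + 4000·20.8)/19200 = 34.58333
V̂(x̄_st) = Σ W_h² s_h²/n_h, with W_h = N_h/N and N = 19200:
  stratum Site I: (5200/19200)²·7.21²/1168 = 0.00326461
  stratum Site II: (2800/19200)²·4.30²/502 = 0.000783334
  stratum Site III: (6000/19200)²·4.05²/1241 = 0.00129074
  stratum Site IV: (1200/19200)²·1.95²/45 = 0.000330078
  stratum Site V: (4000/19200)²·2.43²/552 = 0.000464292
V̂(x̄_st) = 0.00613306
SE(x̄_st) = √0.00613306 = 0.0783138

x̄_st ≈ 34.58, SE ≈ 0.0783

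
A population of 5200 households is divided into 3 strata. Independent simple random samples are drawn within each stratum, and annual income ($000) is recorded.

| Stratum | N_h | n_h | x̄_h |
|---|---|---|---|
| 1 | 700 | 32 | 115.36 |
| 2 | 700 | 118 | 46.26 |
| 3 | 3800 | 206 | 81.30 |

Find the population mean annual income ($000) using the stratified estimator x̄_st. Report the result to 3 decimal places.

x̄_st ≈ 81.168

N = Σ N_h = 5200. Stratum weights W_h = N_h/N.
x̄_st = (700·115.36 + 700·46.26 + 3800·81.30) / 5200 = 81.16808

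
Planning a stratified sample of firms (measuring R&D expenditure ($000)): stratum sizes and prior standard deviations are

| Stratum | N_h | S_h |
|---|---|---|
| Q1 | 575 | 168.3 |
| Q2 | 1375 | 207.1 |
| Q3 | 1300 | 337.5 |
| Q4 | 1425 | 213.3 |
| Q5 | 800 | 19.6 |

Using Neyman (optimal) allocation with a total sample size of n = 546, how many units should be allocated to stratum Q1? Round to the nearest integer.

46

Neyman allocation: n_h = n · N_h S_h / Σ N_i S_i, with n = 546.
  stratum Q1: N_h·S_h = 575·168.3 = 96772.50
  stratum Q2: N_h·S_h = 1375·207.1 = 284762.50
  stratum Q3: N_h·S_h = 1300·337.5 = 438750.00
  stratum Q4: N_h·S_h = 1425·213.3 = 303952.50
  stratum Q5: N_h·S_h = 800·19.6 = 15680.00
Σ N_h S_h = 1139917.50
n for stratum Q1 = 546·96772.50/1139917.50 = 46.352 → 46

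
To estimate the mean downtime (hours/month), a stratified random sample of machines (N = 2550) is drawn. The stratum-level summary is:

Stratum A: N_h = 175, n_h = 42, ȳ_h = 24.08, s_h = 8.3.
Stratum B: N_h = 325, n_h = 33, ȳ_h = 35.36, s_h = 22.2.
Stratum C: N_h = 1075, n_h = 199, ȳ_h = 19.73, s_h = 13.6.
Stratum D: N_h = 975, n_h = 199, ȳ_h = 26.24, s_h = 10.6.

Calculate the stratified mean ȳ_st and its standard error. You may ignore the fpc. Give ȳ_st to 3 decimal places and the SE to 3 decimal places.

ȳ_st ≈ 24.510, SE ≈ 0.706

ȳ_st = Σ W_h ȳ_h = (175·24.08 + 325·35.36 + 1075·19.73 + 975·26.24)/2550 = 24.50971
V̂(ȳ_st) = Σ W_h² s_h²/n_h, with W_h = N_h/N and N = 2550:
  stratum A: (175/2550)²·8.3²/42 = 0.00772507
  stratum B: (325/2550)²·22.2²/33 = 0.242593
  stratum C: (1075/2550)²·13.6²/199 = 0.165181
  stratum D: (975/2550)²·10.6²/199 = 0.0825444
V̂(ȳ_st) = 0.498044
SE(ȳ_st) = √0.498044 = 0.705722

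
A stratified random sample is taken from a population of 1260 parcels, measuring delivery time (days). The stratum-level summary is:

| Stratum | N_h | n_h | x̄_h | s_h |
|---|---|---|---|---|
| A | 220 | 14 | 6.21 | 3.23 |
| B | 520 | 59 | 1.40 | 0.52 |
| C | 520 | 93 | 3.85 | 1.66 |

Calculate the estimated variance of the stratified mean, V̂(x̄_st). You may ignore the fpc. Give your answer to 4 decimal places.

V̂(x̄_st) = Σ W_h² s_h²/n_h, with W_h = N_h/N and N = 1260:
  stratum A: (220/1260)²·3.23²/14 = 0.0227186
  stratum B: (520/1260)²·0.52²/59 = 0.000780585
  stratum C: (520/1260)²·1.66²/93 = 0.0050466
V̂(x̄_st) = 0.0285458

V̂(x̄_st) ≈ 0.0285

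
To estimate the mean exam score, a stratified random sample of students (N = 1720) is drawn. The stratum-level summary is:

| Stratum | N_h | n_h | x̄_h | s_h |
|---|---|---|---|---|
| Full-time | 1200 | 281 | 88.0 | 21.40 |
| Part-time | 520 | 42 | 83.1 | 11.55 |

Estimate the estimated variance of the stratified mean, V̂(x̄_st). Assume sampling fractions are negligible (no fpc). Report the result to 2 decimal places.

V̂(x̄_st) = Σ W_h² s_h²/n_h, with W_h = N_h/N and N = 1720:
  stratum Full-time: (1200/1720)²·21.40²/281 = 0.793281
  stratum Part-time: (520/1720)²·11.55²/42 = 0.290312
V̂(x̄_st) = 1.08359

V̂(x̄_st) ≈ 1.08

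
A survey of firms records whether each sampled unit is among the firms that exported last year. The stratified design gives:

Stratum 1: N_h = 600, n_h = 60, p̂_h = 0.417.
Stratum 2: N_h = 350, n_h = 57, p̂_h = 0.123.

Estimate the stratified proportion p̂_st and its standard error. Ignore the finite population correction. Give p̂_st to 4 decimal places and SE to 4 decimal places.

N = 950; stratum weights W_h = N_h/N.
p̂_st = Σ W_h p̂_h = (600·0.417 + 350·0.123)/950 = 0.30868
V̂(p̂_st) = Σ W_h² p̂_h(1−p̂_h)/(n_h−1):
  stratum 1: (600/950)²·0.417·0.583/59 = 0.00164364
  stratum 2: (350/950)²·0.123·0.877/56 = 0.00026146
V̂(p̂_st) = 0.0019051; SE = √V̂ = 0.0436475

p̂_st ≈ 0.3087, SE ≈ 0.0436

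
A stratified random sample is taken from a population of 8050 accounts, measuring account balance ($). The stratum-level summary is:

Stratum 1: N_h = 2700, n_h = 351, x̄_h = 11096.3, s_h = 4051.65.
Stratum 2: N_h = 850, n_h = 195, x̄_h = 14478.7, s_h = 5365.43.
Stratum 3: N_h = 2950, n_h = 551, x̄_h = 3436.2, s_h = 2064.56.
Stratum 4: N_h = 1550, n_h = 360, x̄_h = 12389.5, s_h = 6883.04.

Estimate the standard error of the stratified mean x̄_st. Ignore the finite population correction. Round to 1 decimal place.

V̂(x̄_st) = Σ W_h² s_h²/n_h, with W_h = N_h/N and N = 8050:
  stratum 1: (2700/8050)²·4051.65²/351 = 5261.29
  stratum 2: (850/8050)²·5365.43²/195 = 1645.96
  stratum 3: (2950/8050)²·2064.56²/551 = 1038.86
  stratum 4: (1550/8050)²·6883.04²/360 = 4878.99
V̂(x̄_st) = 12825.1
SE(x̄_st) = √12825.1 = 113.248

SE(x̄_st) ≈ 113.2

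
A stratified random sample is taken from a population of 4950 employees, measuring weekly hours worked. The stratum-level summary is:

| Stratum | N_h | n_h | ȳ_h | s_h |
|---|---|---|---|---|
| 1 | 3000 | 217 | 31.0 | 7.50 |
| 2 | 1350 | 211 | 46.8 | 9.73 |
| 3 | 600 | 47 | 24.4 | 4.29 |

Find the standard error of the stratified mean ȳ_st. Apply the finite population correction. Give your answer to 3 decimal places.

V̂(ȳ_st) = Σ W_h² (1 − n_h/N_h) s_h²/n_h, with W_h = N_h/N and N = 4950:
  stratum 1: (3000/4950)²·(1 − 217/3000)·7.50²/217 = 0.0883257
  stratum 2: (1350/4950)²·(1 − 211/1350)·9.73²/211 = 0.0281573
  stratum 3: (600/4950)²·(1 − 47/600)·4.29²/47 = 0.00530252
V̂(ȳ_st) = 0.121785
SE(ȳ_st) = √0.121785 = 0.348978

SE(ȳ_st) ≈ 0.349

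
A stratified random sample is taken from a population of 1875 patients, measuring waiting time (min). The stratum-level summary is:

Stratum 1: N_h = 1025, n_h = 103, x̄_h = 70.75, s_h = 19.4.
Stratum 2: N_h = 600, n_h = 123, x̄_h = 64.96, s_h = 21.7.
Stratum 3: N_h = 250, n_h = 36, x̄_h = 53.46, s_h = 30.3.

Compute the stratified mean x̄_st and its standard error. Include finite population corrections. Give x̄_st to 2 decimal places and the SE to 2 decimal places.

x̄_st ≈ 66.59, SE ≈ 1.30

x̄_st = Σ W_h x̄_h = (1025·70.75 + 600·64.96 + 250·53.46)/1875 = 66.59187
V̂(x̄_st) = Σ W_h² (1 − n_h/N_h) s_h²/n_h, with W_h = N_h/N and N = 1875:
  stratum 1: (1025/1875)²·(1 − 103/1025)·19.4²/103 = 0.982242
  stratum 2: (600/1875)²·(1 − 123/600)·21.7²/123 = 0.31166
  stratum 3: (250/1875)²·(1 − 36/250)·30.3²/36 = 0.388091
V̂(x̄_st) = 1.68199
SE(x̄_st) = √1.68199 = 1.29692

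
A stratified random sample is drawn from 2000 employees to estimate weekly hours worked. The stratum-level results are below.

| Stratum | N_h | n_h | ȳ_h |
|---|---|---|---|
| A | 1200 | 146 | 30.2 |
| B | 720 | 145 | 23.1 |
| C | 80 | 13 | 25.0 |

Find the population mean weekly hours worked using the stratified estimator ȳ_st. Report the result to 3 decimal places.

N = Σ N_h = 2000. Stratum weights W_h = N_h/N.
ȳ_st = (1200·30.2 + 720·23.1 + 80·25.0) / 2000 = 27.43600

ȳ_st ≈ 27.436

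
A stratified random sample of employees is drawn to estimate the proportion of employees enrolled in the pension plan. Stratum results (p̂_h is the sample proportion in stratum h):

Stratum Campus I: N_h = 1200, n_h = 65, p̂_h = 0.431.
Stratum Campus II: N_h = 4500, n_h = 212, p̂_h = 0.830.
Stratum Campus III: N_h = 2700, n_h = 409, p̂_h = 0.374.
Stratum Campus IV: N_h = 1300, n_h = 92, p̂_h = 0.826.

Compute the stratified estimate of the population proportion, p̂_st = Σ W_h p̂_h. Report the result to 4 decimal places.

N = 9700; stratum weights W_h = N_h/N.
p̂_st = Σ W_h p̂_h = (1200·0.431 + 4500·0.830 + 2700·0.374 + 1300·0.826)/9700 = 0.65318

p̂_st ≈ 0.6532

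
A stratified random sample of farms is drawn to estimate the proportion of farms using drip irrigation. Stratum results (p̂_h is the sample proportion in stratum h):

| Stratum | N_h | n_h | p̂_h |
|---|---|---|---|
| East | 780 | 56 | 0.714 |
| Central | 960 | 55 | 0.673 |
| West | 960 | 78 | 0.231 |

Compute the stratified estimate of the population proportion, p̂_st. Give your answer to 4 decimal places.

N = 2700; stratum weights W_h = N_h/N.
p̂_st = Σ W_h p̂_h = (780·0.714 + 960·0.673 + 960·0.231)/2700 = 0.52769

p̂_st ≈ 0.5277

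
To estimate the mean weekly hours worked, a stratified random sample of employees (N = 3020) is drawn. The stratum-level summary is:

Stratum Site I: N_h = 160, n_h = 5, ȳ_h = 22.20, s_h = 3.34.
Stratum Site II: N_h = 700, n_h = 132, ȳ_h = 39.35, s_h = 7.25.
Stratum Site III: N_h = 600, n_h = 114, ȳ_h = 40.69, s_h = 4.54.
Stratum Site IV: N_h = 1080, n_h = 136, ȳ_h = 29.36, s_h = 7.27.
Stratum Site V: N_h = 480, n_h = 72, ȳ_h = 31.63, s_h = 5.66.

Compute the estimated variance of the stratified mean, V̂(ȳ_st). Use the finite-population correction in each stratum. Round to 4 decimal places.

V̂(ȳ_st) = Σ W_h² (1 − n_h/N_h) s_h²/n_h, with W_h = N_h/N and N = 3020:
  stratum Site I: (160/3020)²·(1 − 5/160)·3.34²/5 = 0.00606681
  stratum Site II: (700/3020)²·(1 − 132/700)·7.25²/132 = 0.0173594
  stratum Site III: (600/3020)²·(1 − 114/600)·4.54²/114 = 0.0057807
  stratum Site IV: (1080/3020)²·(1 − 136/1080)·7.27²/136 = 0.0434422
  stratum Site V: (480/3020)²·(1 − 72/480)·5.66²/72 = 0.00955406
V̂(ȳ_st) = 0.0822032

V̂(ȳ_st) ≈ 0.0822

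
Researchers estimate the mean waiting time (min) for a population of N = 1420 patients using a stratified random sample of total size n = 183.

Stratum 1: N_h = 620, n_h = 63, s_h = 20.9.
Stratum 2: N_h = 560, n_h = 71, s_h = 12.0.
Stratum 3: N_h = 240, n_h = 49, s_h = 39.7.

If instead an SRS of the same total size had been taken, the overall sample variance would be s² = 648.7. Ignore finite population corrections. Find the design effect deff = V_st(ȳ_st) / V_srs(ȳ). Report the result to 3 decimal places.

V̂(ȳ_st) = Σ W_h² s_h²/n_h, with W_h = N_h/N and N = 1420:
  stratum 1: (620/1420)²·20.9²/63 = 1.32178
  stratum 2: (560/1420)²·12.0²/71 = 0.31543
  stratum 3: (240/1420)²·39.7²/49 = 0.918821
V_st = 2.55603
V_srs = s²/n = 648.7/183 = 3.54481
deff = V_st / V_srs = 2.55603/3.54481 = 0.7211

deff ≈ 0.721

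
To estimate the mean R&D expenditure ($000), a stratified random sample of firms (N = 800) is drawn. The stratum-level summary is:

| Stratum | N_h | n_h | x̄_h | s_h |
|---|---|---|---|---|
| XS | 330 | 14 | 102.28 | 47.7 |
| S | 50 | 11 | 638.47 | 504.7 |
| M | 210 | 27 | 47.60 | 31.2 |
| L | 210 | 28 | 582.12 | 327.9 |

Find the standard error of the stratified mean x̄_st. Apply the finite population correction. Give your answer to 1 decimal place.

V̂(x̄_st) = Σ W_h² (1 − n_h/N_h) s_h²/n_h, with W_h = N_h/N and N = 800:
  stratum XS: (330/800)²·(1 − 14/330)·47.7²/14 = 26.4807
  stratum S: (50/800)²·(1 − 11/50)·504.7²/11 = 70.5551
  stratum M: (210/800)²·(1 − 27/210)·31.2²/27 = 2.16489
  stratum L: (210/800)²·(1 − 28/210)·327.9²/28 = 229.317
V̂(x̄_st) = 328.517
SE(x̄_st) = √328.517 = 18.125

SE(x̄_st) ≈ 18.1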